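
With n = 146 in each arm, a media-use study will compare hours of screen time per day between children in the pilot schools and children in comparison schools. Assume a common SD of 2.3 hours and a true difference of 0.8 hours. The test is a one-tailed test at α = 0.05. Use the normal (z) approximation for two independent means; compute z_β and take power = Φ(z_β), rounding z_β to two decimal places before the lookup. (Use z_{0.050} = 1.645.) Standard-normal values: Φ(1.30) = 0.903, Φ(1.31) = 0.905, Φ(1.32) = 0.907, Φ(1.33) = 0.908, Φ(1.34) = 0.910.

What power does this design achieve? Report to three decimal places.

z_β = δ·√(n/(σ₁²+σ₂²)) − z_α
    = 0.8 · √(146/10.58) − 1.645
    = 0.8 · 3.71478 − 1.645
    = 2.9718 − 1.645 = 1.3268 → 1.33
Power = Φ(1.33) = 0.908.

Power ≈ 0.908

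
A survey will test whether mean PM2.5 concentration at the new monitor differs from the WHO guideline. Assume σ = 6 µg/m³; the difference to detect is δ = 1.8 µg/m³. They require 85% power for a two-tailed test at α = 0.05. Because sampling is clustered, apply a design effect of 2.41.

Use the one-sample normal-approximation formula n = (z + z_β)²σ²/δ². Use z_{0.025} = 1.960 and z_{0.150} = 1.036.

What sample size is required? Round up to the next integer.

n = 241

n = (z_{α/2} + z_β)² · σ² / δ²
  = (1.960 + 1.036)² · 6² / 1.8²
  = 8.9760 · 36 / 3.24
  = 99.73
Design effect: 2.41 × 99.73 = 240.36.
Round up → n = 241.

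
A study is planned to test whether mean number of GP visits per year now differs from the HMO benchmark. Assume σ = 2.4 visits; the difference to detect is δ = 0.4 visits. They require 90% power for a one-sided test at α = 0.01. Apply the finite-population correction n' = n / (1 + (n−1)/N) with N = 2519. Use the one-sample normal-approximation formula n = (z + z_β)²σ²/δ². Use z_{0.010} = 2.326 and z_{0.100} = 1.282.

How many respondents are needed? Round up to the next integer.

n = 396

n = (z_α + z_β)² · σ² / δ²
  = (2.326 + 1.282)² · 2.4² / 0.4²
  = 13.0177 · 5.76 / 0.16
  = 468.64
Finite-population correction (N = 2519): 468.64 / (1 + (468.64 − 1)/2519) = 395.26.
Round up → n = 396.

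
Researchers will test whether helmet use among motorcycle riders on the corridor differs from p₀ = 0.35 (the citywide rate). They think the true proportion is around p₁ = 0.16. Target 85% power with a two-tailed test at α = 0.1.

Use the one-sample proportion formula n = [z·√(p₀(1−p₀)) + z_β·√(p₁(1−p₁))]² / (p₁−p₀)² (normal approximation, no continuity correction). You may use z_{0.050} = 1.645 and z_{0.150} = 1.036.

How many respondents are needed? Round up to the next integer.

n = 38

n = [z_{α/2}·√(p₀q₀) + z_β·√(p₁q₁)]² / (p₁ − p₀)²
  = [1.645·√(0.35·0.65) + 1.036·√(0.16·0.84)]² / (-0.19)²
  = [1.645·0.4770 + 1.036·0.3666]² / 0.0361
  = [1.1644]² / 0.0361
  = 37.56
Round up → n = 38.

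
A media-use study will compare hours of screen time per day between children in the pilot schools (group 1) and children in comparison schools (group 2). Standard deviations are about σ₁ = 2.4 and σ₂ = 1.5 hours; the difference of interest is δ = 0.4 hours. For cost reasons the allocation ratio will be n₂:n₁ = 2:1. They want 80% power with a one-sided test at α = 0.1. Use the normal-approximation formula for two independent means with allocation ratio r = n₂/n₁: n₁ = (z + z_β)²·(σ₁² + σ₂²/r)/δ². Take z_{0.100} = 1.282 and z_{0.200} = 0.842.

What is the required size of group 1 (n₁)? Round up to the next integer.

n₁ = (z_α + z_β)² · (σ₁² + σ₂²/r) / δ²
   = (1.282 + 0.842)² · (2.4² + 1.5²/2) / 0.4²
   = 4.5114 · (5.76 + 1.125) / 0.16
   = 4.5114 · 6.885 / 0.16
   = 194.13
Round up → n₁ = 195; n₂ = r·n₁ = 2 × 195 = 390.

n₁ = 195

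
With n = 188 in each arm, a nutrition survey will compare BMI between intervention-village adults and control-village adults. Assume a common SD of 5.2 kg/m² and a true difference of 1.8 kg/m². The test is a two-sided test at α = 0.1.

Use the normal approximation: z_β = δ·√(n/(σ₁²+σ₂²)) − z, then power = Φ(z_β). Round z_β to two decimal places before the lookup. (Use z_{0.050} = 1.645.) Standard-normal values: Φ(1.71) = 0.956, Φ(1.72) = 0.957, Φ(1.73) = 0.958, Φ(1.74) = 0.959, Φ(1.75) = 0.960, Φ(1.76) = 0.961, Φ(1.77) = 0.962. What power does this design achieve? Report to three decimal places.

Power ≈ 0.956

z_β = δ·√(n/(σ₁²+σ₂²)) − z_{α/2}
    = 1.8 · √(188/54.08) − 1.645
    = 1.8 · 1.86449 − 1.645
    = 3.3561 − 1.645 = 1.7111 → 1.71
Power = Φ(1.71) = 0.956.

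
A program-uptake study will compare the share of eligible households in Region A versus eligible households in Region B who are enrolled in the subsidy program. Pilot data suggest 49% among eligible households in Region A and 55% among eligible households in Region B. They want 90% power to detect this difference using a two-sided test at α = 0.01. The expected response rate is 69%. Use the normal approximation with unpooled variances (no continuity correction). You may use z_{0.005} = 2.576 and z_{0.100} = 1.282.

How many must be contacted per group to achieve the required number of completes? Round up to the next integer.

n = (z_{α/2} + z_β)² · [p₁(1−p₁) + p₂(1−p₂)] / (p₁ − p₂)²
  = (2.576 + 1.282)² · (0.49·0.51 + 0.55·0.45) / (-0.06)²
  = (3.858)² · (0.2499 + 0.2475) / 0.0036
  = 14.8842 · 0.4974 / 0.0036
  = 2056.50
Adjust for 69% response: 2056.50 / 0.69 = 2980.43.
Round up → n = 2981 per group.

n = 2981 per group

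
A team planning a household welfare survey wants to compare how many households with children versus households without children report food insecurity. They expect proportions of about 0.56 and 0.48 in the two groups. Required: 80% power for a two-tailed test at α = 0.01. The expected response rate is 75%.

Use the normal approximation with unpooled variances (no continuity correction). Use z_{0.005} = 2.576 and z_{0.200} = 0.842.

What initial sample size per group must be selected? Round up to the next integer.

n = 1208 per group

n = (z_{α/2} + z_β)² · [p₁(1−p₁) + p₂(1−p₂)] / (p₁ − p₂)²
  = (2.576 + 0.842)² · (0.56·0.44 + 0.48·0.52) / (0.08)²
  = (3.418)² · (0.2464 + 0.2496) / 0.0064
  = 11.6827 · 0.4960 / 0.0064
  = 905.41
Adjust for 75% response: 905.41 / 0.75 = 1207.21.
Round up → n = 1208 per group.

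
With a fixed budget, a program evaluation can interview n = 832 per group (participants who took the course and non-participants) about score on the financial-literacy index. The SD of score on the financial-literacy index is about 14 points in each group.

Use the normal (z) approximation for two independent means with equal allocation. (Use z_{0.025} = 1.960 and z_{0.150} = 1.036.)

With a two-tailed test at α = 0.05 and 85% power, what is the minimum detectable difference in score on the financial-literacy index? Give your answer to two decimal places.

δ = (z_{α/2} + z_β) · √((σ₁²+σ₂²)/n)
  = (1.960 + 1.036) · √(392/832)
  = 2.996 · √0.47115
  = 2.996 · 0.6864
  = 2.0565

Minimum detectable difference ≈ 2.06 points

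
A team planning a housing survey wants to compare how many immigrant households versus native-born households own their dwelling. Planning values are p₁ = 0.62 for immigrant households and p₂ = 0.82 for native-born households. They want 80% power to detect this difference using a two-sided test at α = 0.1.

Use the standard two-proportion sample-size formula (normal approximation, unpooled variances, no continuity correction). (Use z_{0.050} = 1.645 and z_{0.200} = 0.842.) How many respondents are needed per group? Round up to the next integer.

n = (z_{α/2} + z_β)² · [p₁(1−p₁) + p₂(1−p₂)] / (p₁ − p₂)²
  = (1.645 + 0.842)² · (0.62·0.38 + 0.82·0.18) / (-0.20)²
  = (2.487)² · (0.2356 + 0.1476) / 0.0400
  = 6.1852 · 0.3832 / 0.0400
  = 59.25
Round up → n = 60 per group.

n = 60 per group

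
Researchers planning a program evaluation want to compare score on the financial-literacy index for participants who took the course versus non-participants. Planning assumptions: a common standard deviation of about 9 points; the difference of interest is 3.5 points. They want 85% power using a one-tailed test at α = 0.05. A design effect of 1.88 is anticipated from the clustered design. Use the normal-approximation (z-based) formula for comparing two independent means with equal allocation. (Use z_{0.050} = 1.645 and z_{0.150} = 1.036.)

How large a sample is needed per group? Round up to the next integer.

n = 179 per group

n = (z_α + z_β)² · (σ₁² + σ₂²) / δ²
  = (1.645 + 1.036)² · (2·9² = 162) / 3.5²
  = 7.1878 · 162 / 12.25
  = 95.05
Design effect: 1.88 × 95.05 = 178.70.
Round up → n = 179 per group.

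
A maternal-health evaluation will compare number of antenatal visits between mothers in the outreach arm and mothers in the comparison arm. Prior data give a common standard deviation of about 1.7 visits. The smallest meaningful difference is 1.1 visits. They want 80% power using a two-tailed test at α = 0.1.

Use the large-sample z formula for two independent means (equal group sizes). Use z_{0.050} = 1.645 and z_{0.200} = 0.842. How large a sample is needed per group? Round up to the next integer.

n = 30 per group

n = (z_{α/2} + z_β)² · (σ₁² + σ₂²) / δ²
  = (1.645 + 0.842)² · (2·1.7² = 5.78) / 1.1²
  = 6.1852 · 5.78 / 1.21
  = 29.55
Round up → n = 30 per group.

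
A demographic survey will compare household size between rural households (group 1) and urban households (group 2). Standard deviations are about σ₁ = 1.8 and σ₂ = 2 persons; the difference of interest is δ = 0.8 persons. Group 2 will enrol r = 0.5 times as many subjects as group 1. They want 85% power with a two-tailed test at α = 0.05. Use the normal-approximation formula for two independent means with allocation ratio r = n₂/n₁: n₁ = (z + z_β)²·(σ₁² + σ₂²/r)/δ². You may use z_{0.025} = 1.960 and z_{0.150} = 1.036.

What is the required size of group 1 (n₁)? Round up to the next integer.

n₁ = (z_{α/2} + z_β)² · (σ₁² + σ₂²/r) / δ²
   = (1.960 + 1.036)² · (1.8² + 2²/0.5) / 0.8²
   = 8.9760 · (3.24 + 8) / 0.64
   = 8.9760 · 11.24 / 0.64
   = 157.64
Round up → n₁ = 158; n₂ = r·n₁ = 0.5 × 158 = 79.

n₁ = 158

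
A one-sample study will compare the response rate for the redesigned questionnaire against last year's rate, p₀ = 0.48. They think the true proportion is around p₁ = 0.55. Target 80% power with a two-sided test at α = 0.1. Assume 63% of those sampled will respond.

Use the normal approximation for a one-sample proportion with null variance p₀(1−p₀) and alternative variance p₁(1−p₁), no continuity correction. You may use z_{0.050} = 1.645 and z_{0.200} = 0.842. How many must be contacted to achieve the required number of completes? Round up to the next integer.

n = 499

n = [z_{α/2}·√(p₀q₀) + z_β·√(p₁q₁)]² / (p₁ − p₀)²
  = [1.645·√(0.48·0.52) + 0.842·√(0.55·0.45)]² / (0.07)²
  = [1.645·0.4996 + 0.842·0.4975]² / 0.0049
  = [1.2407]² / 0.0049
  = 314.17
Adjust for 63% response: 314.17 / 0.63 = 498.68.
Round up → n = 499.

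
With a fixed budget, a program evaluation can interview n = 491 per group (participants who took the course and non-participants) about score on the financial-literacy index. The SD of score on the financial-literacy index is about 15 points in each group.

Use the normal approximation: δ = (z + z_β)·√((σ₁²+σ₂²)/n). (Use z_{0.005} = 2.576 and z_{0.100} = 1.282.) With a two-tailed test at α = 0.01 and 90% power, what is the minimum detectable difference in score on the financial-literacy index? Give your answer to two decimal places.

δ = (z_{α/2} + z_β) · √((σ₁²+σ₂²)/n)
  = (2.576 + 1.282) · √(450/491)
  = 3.858 · √0.9165
  = 3.858 · 0.9573
  = 3.6934

Minimum detectable difference ≈ 3.69 points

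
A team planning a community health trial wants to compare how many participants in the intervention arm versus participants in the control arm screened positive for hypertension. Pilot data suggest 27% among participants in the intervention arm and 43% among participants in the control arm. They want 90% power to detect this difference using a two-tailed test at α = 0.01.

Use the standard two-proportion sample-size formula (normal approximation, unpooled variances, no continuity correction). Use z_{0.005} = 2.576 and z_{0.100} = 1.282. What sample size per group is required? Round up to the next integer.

n = (z_{α/2} + z_β)² · [p₁(1−p₁) + p₂(1−p₂)] / (p₁ − p₂)²
  = (2.576 + 1.282)² · (0.27·0.73 + 0.43·0.57) / (-0.16)²
  = (3.858)² · (0.1971 + 0.2451) / 0.0256
  = 14.8842 · 0.4422 / 0.0256
  = 257.10
Round up → n = 258 per group.

n = 258 per group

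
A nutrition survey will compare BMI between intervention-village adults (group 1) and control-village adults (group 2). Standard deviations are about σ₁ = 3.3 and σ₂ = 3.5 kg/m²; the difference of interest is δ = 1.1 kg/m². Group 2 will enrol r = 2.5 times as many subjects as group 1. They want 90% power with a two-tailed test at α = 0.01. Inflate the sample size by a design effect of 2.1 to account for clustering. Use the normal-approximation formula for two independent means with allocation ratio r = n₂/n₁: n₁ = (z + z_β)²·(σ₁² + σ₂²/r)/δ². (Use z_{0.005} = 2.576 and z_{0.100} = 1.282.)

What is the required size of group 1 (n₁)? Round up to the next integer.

n₁ = 408

n₁ = (z_{α/2} + z_β)² · (σ₁² + σ₂²/r) / δ²
   = (2.576 + 1.282)² · (3.3² + 3.5²/2.5) / 1.1²
   = 14.8842 · (10.89 + 4.9) / 1.21
   = 14.8842 · 15.79 / 1.21
   = 194.23
Design effect: 2.1 × 194.23 = 407.89.
Round up → n₁ = 408; n₂ = r·n₁ = 2.5 × 408 = 1020.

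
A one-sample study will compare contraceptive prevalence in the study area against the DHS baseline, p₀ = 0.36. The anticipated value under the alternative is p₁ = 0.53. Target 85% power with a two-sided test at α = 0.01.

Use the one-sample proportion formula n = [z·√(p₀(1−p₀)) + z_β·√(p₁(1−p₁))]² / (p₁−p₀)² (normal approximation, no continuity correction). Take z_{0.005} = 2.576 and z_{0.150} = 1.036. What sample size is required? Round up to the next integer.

n = [z_{α/2}·√(p₀q₀) + z_β·√(p₁q₁)]² / (p₁ − p₀)²
  = [2.576·√(0.36·0.64) + 1.036·√(0.53·0.47)]² / (0.17)²
  = [2.576·0.4800 + 1.036·0.4991]² / 0.0289
  = [1.7535]² / 0.0289
  = 106.40
Round up → n = 107.

n = 107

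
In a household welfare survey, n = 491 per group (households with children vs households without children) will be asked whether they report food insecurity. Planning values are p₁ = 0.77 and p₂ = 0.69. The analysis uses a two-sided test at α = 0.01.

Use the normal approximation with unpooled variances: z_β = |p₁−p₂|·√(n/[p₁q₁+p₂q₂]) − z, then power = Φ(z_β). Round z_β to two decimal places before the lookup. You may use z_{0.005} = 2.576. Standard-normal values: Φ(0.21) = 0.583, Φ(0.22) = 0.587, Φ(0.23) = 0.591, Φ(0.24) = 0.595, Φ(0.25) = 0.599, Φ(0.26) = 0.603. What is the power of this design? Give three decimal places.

Power ≈ 0.603

z_β = |p₁−p₂|·√(n/[p₁q₁+p₂q₂]) − z_{α/2}
    = 0.08 · √(491/0.3910) − 2.576
    = 0.08 · 35.4366 − 2.576
    = 2.8349 − 2.576 = 0.2589 → 0.26
Power = Φ(0.26) = 0.603.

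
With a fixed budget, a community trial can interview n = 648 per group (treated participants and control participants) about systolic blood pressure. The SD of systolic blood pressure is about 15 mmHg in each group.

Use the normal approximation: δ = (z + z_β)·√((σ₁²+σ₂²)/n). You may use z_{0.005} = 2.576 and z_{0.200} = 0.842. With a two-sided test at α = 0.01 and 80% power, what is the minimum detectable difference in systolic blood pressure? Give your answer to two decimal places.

δ = (z_{α/2} + z_β) · √((σ₁²+σ₂²)/n)
  = (2.576 + 0.842) · √(450/648)
  = 3.418 · √0.69444
  = 3.418 · 0.8333
  = 2.8483

Minimum detectable difference ≈ 2.85 mmHg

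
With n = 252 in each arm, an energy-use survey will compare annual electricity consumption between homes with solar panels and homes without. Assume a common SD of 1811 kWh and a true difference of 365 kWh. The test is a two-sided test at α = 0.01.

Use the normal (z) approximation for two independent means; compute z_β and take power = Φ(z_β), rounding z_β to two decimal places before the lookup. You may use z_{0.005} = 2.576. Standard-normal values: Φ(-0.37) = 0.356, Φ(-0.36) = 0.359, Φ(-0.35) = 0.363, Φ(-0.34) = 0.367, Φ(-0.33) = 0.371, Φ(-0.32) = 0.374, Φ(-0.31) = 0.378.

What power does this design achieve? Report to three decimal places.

z_β = δ·√(n/(σ₁²+σ₂²)) − z_{α/2}
    = 365 · √(252/6559442) − 2.576
    = 365 · 0.00620 − 2.576
    = 2.2623 − 2.576 = -0.3137 → -0.31
Power = Φ(-0.31) = 0.378.

Power ≈ 0.378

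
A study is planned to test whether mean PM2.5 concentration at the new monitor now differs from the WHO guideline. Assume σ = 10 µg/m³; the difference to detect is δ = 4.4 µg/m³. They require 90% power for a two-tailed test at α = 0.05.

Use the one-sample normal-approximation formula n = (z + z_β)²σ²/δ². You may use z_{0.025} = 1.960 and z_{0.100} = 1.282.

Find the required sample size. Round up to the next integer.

n = 55

n = (z_{α/2} + z_β)² · σ² / δ²
  = (1.960 + 1.282)² · 10² / 4.4²
  = 10.5106 · 100 / 19.36
  = 54.29
Round up → n = 55.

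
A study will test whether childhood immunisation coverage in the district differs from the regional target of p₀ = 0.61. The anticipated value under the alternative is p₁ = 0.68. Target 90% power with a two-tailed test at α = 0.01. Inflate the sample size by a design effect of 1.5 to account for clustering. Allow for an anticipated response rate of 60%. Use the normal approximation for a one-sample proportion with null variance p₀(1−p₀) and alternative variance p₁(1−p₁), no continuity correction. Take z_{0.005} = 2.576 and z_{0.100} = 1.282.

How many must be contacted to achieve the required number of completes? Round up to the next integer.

n = [z_{α/2}·√(p₀q₀) + z_β·√(p₁q₁)]² / (p₁ − p₀)²
  = [2.576·√(0.61·0.39) + 1.282·√(0.68·0.32)]² / (0.07)²
  = [2.576·0.4877 + 1.282·0.4665]² / 0.0049
  = [1.8545]² / 0.0049
  = 701.85
Design effect: 1.5 × 701.85 = 1052.77.
Adjust for 60% response: 1052.77 / 0.60 = 1754.61.
Round up → n = 1755.

n = 1755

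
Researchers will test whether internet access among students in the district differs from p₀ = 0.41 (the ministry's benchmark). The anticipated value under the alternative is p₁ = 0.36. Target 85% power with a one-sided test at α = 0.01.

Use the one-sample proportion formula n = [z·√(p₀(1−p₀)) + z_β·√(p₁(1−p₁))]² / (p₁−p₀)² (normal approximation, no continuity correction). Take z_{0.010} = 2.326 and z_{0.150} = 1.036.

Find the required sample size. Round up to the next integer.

n = [z_α·√(p₀q₀) + z_β·√(p₁q₁)]² / (p₁ − p₀)²
  = [2.326·√(0.41·0.59) + 1.036·√(0.36·0.64)]² / (-0.05)²
  = [2.326·0.4918 + 1.036·0.4800]² / 0.0025
  = [1.6413]² / 0.0025
  = 1077.53
Round up → n = 1078.

n = 1078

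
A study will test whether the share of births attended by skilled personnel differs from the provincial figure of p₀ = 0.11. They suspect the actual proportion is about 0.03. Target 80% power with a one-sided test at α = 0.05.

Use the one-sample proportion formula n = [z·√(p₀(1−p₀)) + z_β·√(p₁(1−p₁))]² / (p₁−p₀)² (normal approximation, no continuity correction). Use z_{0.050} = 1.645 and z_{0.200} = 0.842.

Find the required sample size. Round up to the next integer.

n = 68

n = [z_α·√(p₀q₀) + z_β·√(p₁q₁)]² / (p₁ − p₀)²
  = [1.645·√(0.11·0.89) + 0.842·√(0.03·0.97)]² / (-0.08)²
  = [1.645·0.3129 + 0.842·0.1706]² / 0.0064
  = [0.6583]² / 0.0064
  = 67.72
Round up → n = 68.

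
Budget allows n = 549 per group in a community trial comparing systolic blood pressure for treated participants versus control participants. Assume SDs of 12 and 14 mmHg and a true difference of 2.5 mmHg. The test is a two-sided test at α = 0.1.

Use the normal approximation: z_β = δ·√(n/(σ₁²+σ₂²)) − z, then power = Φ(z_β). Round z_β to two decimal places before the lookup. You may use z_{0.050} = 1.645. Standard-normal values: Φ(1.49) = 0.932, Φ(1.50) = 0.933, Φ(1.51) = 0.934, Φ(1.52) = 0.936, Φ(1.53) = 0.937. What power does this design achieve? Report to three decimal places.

Power ≈ 0.937

z_β = δ·√(n/(σ₁²+σ₂²)) − z_{α/2}
    = 2.5 · √(549/340) − 1.645
    = 2.5 · 1.27071 − 1.645
    = 3.1768 − 1.645 = 1.5318 → 1.53
Power = Φ(1.53) = 0.937.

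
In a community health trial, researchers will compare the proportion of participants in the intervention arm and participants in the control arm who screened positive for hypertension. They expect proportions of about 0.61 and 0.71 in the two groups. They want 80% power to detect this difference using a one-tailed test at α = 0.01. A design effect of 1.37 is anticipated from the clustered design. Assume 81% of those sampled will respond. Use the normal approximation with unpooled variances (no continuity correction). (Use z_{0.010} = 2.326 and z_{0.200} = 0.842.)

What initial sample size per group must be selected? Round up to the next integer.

n = 754 per group

n = (z_α + z_β)² · [p₁(1−p₁) + p₂(1−p₂)] / (p₁ − p₂)²
  = (2.326 + 0.842)² · (0.61·0.39 + 0.71·0.29) / (-0.10)²
  = (3.168)² · (0.2379 + 0.2059) / 0.0100
  = 10.0362 · 0.4438 / 0.0100
  = 445.41
Design effect: 1.37 × 445.41 = 610.21.
Adjust for 81% response: 610.21 / 0.81 = 753.34.
Round up → n = 754 per group.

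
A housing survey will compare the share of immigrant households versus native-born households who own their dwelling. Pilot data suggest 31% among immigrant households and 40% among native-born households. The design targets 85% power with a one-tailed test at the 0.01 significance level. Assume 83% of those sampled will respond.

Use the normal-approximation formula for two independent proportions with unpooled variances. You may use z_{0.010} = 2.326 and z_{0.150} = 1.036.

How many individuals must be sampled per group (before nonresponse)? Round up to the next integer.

n = 764 per group

n = (z_α + z_β)² · [p₁(1−p₁) + p₂(1−p₂)] / (p₁ − p₂)²
  = (2.326 + 1.036)² · (0.31·0.69 + 0.40·0.60) / (-0.09)²
  = (3.362)² · (0.2139 + 0.2400) / 0.0081
  = 11.3030 · 0.4539 / 0.0081
  = 633.39
Adjust for 83% response: 633.39 / 0.83 = 763.12.
Round up → n = 764 per group.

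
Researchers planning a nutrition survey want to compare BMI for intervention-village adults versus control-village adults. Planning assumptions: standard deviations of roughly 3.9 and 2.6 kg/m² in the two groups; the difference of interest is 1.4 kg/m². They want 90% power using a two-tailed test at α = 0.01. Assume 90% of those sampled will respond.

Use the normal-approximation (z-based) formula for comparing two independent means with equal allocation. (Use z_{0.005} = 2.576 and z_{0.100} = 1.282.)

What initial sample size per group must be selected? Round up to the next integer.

n = 186 per group

n = (z_{α/2} + z_β)² · (σ₁² + σ₂²) / δ²
  = (2.576 + 1.282)² · (3.9² + 2.6² = 21.97) / 1.4²
  = 14.8842 · 21.97 / 1.96
  = 166.84
Adjust for 90% response: 166.84 / 0.90 = 185.38.
Round up → n = 186 per group.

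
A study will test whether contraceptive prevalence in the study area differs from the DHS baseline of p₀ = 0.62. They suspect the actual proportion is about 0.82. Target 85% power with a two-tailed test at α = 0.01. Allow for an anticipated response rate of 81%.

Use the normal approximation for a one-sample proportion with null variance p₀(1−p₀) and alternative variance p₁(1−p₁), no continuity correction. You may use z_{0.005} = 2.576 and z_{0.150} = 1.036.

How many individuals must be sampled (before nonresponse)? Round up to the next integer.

n = [z_{α/2}·√(p₀q₀) + z_β·√(p₁q₁)]² / (p₁ − p₀)²
  = [2.576·√(0.62·0.38) + 1.036·√(0.82·0.18)]² / (0.20)²
  = [2.576·0.4854 + 1.036·0.3842]² / 0.0400
  = [1.6484]² / 0.0400
  = 67.93
Adjust for 81% response: 67.93 / 0.81 = 83.86.
Round up → n = 84.

n = 84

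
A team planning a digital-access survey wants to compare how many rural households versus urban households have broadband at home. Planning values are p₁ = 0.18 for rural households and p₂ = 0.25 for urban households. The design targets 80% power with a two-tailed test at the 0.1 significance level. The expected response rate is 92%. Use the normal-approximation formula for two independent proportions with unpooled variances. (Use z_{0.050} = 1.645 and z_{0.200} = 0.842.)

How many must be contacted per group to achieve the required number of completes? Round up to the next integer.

n = 460 per group

n = (z_{α/2} + z_β)² · [p₁(1−p₁) + p₂(1−p₂)] / (p₁ − p₂)²
  = (1.645 + 0.842)² · (0.18·0.82 + 0.25·0.75) / (-0.07)²
  = (2.487)² · (0.1476 + 0.1875) / 0.0049
  = 6.1852 · 0.3351 / 0.0049
  = 422.99
Adjust for 92% response: 422.99 / 0.92 = 459.77.
Round up → n = 460 per group.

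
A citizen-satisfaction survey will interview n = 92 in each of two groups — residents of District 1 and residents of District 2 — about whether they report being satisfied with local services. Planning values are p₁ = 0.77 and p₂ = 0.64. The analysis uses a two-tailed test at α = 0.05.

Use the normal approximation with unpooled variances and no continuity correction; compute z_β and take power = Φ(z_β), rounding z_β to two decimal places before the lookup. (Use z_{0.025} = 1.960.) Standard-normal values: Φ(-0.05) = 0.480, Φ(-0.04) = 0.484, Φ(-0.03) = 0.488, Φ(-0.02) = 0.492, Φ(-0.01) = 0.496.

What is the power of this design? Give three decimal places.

z_β = |p₁−p₂|·√(n/[p₁q₁+p₂q₂]) − z_{α/2}
    = 0.13 · √(92/0.4075) − 1.960
    = 0.13 · 15.0255 − 1.960
    = 1.9533 − 1.960 = -0.0067 → -0.01
Power = Φ(-0.01) = 0.496.

Power ≈ 0.496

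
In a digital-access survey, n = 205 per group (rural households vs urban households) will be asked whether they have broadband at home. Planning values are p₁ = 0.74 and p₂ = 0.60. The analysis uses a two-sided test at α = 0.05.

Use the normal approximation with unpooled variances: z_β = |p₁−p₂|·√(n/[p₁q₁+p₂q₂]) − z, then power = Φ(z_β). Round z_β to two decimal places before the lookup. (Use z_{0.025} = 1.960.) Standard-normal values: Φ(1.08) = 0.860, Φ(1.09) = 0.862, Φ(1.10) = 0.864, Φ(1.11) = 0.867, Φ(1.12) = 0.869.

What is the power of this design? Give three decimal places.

Power ≈ 0.862

z_β = |p₁−p₂|·√(n/[p₁q₁+p₂q₂]) − z_{α/2}
    = 0.14 · √(205/0.4324) − 1.960
    = 0.14 · 21.7738 − 1.960
    = 3.0483 − 1.960 = 1.0883 → 1.09
Power = Φ(1.09) = 0.862.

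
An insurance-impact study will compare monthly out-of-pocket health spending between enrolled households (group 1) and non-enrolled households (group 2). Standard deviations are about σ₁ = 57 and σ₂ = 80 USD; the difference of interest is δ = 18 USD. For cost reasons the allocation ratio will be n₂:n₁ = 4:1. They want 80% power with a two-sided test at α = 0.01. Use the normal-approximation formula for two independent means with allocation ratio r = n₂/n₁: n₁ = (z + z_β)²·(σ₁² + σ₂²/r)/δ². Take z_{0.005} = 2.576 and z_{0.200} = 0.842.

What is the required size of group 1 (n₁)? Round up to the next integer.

n₁ = 175

n₁ = (z_{α/2} + z_β)² · (σ₁² + σ₂²/r) / δ²
   = (2.576 + 0.842)² · (57² + 80²/4) / 18²
   = 11.6827 · (3249 + 1600) / 324
   = 11.6827 · 4849 / 324
   = 174.84
Round up → n₁ = 175; n₂ = r·n₁ = 4 × 175 = 700.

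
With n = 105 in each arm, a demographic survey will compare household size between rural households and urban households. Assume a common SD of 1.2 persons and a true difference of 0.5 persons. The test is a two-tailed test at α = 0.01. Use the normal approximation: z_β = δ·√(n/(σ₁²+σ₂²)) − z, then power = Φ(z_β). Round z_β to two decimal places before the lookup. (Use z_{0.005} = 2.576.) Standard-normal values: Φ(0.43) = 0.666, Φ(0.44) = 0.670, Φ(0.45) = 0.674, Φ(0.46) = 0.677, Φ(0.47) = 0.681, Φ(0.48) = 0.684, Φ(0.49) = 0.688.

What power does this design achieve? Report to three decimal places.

z_β = δ·√(n/(σ₁²+σ₂²)) − z_{α/2}
    = 0.5 · √(105/2.88) − 2.576
    = 0.5 · 6.03807 − 2.576
    = 3.0190 − 2.576 = 0.4430 → 0.44
Power = Φ(0.44) = 0.670.

Power ≈ 0.670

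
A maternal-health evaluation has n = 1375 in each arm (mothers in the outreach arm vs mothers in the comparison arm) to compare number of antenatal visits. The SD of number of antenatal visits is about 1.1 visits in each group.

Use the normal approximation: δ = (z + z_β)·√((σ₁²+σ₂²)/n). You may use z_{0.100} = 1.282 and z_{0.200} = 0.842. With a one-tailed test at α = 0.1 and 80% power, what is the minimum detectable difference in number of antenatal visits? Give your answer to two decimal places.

δ = (z_α + z_β) · √((σ₁²+σ₂²)/n)
  = (1.282 + 0.842) · √(2.42/1375)
  = 2.124 · √0.00176
  = 2.124 · 0.0420
  = 0.0891

Minimum detectable difference ≈ 0.09 visits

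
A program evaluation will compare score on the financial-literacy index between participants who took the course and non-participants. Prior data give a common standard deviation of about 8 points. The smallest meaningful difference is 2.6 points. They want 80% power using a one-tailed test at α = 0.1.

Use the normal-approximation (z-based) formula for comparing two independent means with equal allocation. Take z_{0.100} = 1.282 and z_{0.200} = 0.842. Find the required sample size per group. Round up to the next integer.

n = 86 per group

n = (z_α + z_β)² · (σ₁² + σ₂²) / δ²
  = (1.282 + 0.842)² · (2·8² = 128) / 2.6²
  = 4.5114 · 128 / 6.76
  = 85.42
Round up → n = 86 per group.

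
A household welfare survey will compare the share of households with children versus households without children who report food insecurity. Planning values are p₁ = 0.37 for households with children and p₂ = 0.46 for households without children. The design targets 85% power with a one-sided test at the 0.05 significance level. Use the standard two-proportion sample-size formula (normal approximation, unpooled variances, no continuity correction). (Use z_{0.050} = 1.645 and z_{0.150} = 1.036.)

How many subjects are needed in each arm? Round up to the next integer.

n = 428 per group

n = (z_α + z_β)² · [p₁(1−p₁) + p₂(1−p₂)] / (p₁ − p₂)²
  = (1.645 + 1.036)² · (0.37·0.63 + 0.46·0.54) / (-0.09)²
  = (2.681)² · (0.2331 + 0.2484) / 0.0081
  = 7.1878 · 0.4815 / 0.0081
  = 427.27
Round up → n = 428 per group.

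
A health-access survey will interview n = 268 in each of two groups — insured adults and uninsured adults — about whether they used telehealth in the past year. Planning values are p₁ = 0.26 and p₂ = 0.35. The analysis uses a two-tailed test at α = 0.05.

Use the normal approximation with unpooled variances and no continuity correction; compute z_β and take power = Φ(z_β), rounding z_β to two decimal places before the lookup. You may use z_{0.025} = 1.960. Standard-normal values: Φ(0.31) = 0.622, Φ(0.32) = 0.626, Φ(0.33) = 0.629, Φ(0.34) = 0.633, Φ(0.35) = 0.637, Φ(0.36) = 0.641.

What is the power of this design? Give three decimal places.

Power ≈ 0.622

z_β = |p₁−p₂|·√(n/[p₁q₁+p₂q₂]) − z_{α/2}
    = 0.09 · √(268/0.4199) − 1.960
    = 0.09 · 25.2636 − 1.960
    = 2.2737 − 1.960 = 0.3137 → 0.31
Power = Φ(0.31) = 0.622.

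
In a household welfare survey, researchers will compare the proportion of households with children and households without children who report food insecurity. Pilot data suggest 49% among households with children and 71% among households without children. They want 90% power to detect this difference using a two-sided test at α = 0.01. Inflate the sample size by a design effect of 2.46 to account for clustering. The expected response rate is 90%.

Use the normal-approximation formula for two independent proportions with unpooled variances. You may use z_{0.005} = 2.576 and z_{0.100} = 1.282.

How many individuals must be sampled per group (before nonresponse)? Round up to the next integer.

n = 384 per group

n = (z_{α/2} + z_β)² · [p₁(1−p₁) + p₂(1−p₂)] / (p₁ − p₂)²
  = (2.576 + 1.282)² · (0.49·0.51 + 0.71·0.29) / (-0.22)²
  = (3.858)² · (0.2499 + 0.2059) / 0.0484
  = 14.8842 · 0.4558 / 0.0484
  = 140.17
Design effect: 2.46 × 140.17 = 344.82.
Adjust for 90% response: 344.82 / 0.90 = 383.13.
Round up → n = 384 per group.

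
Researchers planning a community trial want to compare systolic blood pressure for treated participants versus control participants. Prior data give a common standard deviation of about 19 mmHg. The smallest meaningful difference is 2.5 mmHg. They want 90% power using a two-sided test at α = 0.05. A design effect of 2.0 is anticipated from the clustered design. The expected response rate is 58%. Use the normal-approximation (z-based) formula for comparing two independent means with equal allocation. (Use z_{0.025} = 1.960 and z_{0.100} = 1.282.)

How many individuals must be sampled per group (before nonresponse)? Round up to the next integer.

n = 4187 per group

n = (z_{α/2} + z_β)² · (σ₁² + σ₂²) / δ²
  = (1.960 + 1.282)² · (2·19² = 722) / 2.5²
  = 10.5106 · 722 / 6.25
  = 1214.18
Design effect: 2.0 × 1214.18 = 2428.36.
Adjust for 58% response: 2428.36 / 0.58 = 4186.83.
Round up → n = 4187 per group.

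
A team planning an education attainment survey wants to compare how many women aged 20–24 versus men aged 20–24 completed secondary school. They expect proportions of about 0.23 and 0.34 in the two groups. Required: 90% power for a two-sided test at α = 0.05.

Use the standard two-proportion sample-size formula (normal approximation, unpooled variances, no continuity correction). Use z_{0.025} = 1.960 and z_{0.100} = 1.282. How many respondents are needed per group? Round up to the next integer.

n = 349 per group

n = (z_{α/2} + z_β)² · [p₁(1−p₁) + p₂(1−p₂)] / (p₁ − p₂)²
  = (1.960 + 1.282)² · (0.23·0.77 + 0.34·0.66) / (-0.11)²
  = (3.242)² · (0.1771 + 0.2244) / 0.0121
  = 10.5106 · 0.4015 / 0.0121
  = 348.76
Round up → n = 349 per group.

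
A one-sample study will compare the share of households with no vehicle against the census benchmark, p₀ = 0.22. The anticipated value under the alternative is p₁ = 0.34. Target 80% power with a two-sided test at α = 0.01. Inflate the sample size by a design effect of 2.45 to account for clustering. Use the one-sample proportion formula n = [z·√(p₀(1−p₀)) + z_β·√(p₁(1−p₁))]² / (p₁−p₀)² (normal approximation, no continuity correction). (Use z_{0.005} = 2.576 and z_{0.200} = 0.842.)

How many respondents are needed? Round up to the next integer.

n = 366

n = [z_{α/2}·√(p₀q₀) + z_β·√(p₁q₁)]² / (p₁ − p₀)²
  = [2.576·√(0.22·0.78) + 0.842·√(0.34·0.66)]² / (0.12)²
  = [2.576·0.4142 + 0.842·0.4737]² / 0.0144
  = [1.4660]² / 0.0144
  = 149.24
Design effect: 2.45 × 149.24 = 365.64.
Round up → n = 366.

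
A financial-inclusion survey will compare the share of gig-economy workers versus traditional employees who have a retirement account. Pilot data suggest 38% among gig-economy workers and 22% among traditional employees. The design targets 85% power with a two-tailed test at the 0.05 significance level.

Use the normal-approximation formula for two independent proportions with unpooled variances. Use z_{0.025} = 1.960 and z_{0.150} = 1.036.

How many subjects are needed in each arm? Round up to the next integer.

n = (z_{α/2} + z_β)² · [p₁(1−p₁) + p₂(1−p₂)] / (p₁ − p₂)²
  = (1.960 + 1.036)² · (0.38·0.62 + 0.22·0.78) / (0.16)²
  = (2.996)² · (0.2356 + 0.1716) / 0.0256
  = 8.9760 · 0.4072 / 0.0256
  = 142.77
Round up → n = 143 per group.

n = 143 per group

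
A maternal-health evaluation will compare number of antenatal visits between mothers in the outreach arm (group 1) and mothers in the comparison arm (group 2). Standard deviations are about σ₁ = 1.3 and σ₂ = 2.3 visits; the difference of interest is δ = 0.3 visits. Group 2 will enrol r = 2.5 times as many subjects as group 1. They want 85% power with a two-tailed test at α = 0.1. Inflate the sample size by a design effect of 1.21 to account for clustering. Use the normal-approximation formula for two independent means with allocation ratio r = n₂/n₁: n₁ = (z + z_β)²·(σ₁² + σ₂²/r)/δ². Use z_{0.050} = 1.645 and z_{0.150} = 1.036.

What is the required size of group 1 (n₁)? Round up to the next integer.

n₁ = (z_{α/2} + z_β)² · (σ₁² + σ₂²/r) / δ²
   = (1.645 + 1.036)² · (1.3² + 2.3²/2.5) / 0.3²
   = 7.1878 · (1.69 + 2.116) / 0.09
   = 7.1878 · 3.806 / 0.09
   = 303.96
Design effect: 1.21 × 303.96 = 367.79.
Round up → n₁ = 368; n₂ = r·n₁ = 2.5 × 368 = 920.

n₁ = 368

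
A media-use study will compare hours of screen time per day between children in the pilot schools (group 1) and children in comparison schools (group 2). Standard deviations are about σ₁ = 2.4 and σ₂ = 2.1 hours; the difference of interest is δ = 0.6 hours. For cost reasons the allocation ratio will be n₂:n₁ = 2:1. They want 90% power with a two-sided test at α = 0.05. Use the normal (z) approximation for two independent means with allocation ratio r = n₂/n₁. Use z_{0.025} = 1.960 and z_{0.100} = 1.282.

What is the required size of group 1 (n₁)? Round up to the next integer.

n₁ = (z_{α/2} + z_β)² · (σ₁² + σ₂²/r) / δ²
   = (1.960 + 1.282)² · (2.4² + 2.1²/2) / 0.6²
   = 10.5106 · (5.76 + 2.205) / 0.36
   = 10.5106 · 7.965 / 0.36
   = 232.55
Round up → n₁ = 233; n₂ = r·n₁ = 2 × 233 = 466.

n₁ = 233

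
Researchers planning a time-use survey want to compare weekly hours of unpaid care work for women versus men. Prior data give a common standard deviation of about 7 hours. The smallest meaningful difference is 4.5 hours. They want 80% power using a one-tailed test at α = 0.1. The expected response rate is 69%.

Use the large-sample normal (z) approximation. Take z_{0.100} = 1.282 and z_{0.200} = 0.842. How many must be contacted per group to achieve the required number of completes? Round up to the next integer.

n = 32 per group

n = (z_α + z_β)² · (σ₁² + σ₂²) / δ²
  = (1.282 + 0.842)² · (2·7² = 98) / 4.5²
  = 4.5114 · 98 / 20.25
  = 21.83
Adjust for 69% response: 21.83 / 0.69 = 31.64.
Round up → n = 32 per group.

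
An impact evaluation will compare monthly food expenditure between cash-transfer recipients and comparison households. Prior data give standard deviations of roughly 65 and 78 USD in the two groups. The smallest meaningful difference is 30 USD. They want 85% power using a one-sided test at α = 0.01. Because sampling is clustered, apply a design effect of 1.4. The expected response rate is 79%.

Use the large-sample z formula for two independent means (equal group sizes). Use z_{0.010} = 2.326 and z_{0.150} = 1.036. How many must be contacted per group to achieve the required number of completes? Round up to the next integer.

n = (z_α + z_β)² · (σ₁² + σ₂²) / δ²
  = (2.326 + 1.036)² · (65² + 78² = 10309) / 30²
  = 11.3030 · 10309 / 900
  = 129.47
Design effect: 1.4 × 129.47 = 181.26.
Adjust for 79% response: 181.26 / 0.79 = 229.44.
Round up → n = 230 per group.

n = 230 per group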